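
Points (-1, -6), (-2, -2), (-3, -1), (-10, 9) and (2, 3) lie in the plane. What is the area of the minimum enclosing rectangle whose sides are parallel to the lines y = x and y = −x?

In coordinates u = x + y, v = x − y the rectangle is axis-aligned; the map (x,y)→(u,v) scales areas by 2.
u-values: -7, -4, -4, -1, 5; range = 5 − (-7) = 12.
v-values: 5, 0, -2, -19, -1; range = 5 − (-19) = 24.
Area = (12 × 24) / 2 = 144.

144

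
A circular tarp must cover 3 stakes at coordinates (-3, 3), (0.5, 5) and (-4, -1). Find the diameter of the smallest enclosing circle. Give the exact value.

Call the three points A, B, C in the order given.
Side lengths²: AB² = 16.25, AC² = 17, BC² = 56.25.
Since BC² = 56.25 ≥ 17 + 16.25 = 33.25, the angle opposite BC is not acute, so the smallest enclosing circle has BC as diameter.
Centre = midpoint of BC = (-1.75, 2), r² = 56.25/4 = 14.0625.
Diameter = 2r = 2√(14.0625) = 7.5.

7.5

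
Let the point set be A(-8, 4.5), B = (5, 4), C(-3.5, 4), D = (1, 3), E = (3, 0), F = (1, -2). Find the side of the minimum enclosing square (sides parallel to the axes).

13

The bounding box has width 13 and height 6.5.
An axis-aligned square enclosing the set must have side ≥ max(width, height).
So the minimum side is max(13, 6.5) = 13.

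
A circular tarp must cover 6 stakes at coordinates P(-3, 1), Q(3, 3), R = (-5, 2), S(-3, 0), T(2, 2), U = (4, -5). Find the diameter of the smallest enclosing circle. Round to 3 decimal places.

11.402

The farthest pair is R–U with squared distance 130. The circle on this segment as diameter has centre (-0.5, -1.5) and r² = 130/4 = 32.5.
Check P: distance² to centre = 12.5 ≤ 32.5, so it lies inside.
All remaining points lie in this disk, and no smaller disk contains both endpoints, so this is the minimum enclosing circle.
Diameter = 2r = 2√(32.5) ≈ 11.402.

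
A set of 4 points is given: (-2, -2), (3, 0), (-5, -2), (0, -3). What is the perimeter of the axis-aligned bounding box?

Width = max x − min x = 3 − (-5) = 8.
Height = max y − min y = 0 − (-3) = 3.
Perimeter = 2(8 + 3) = 22.

22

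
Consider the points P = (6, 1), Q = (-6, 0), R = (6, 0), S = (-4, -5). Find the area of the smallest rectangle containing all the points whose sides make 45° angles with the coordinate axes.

In coordinates u = x + y, v = x − y the rectangle is axis-aligned; the map (x,y)→(u,v) scales areas by 2.
u-values: 7, -6, 6, -9; range = 7 − (-9) = 16.
v-values: 5, -6, 6, 1; range = 6 − (-6) = 12.
Area = (16 × 12) / 2 = 96.

96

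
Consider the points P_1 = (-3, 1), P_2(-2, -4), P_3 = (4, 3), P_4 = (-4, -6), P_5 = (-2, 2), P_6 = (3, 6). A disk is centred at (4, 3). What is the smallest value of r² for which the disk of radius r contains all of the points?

The required radius is the distance from (4, 3) to the farthest point.
Squared distances: 53, 85, 0, 145, 37, 10.
Maximum is 145, attained at P_4.

145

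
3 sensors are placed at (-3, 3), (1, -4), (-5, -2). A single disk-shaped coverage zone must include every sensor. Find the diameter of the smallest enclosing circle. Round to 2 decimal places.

8.08

Call the three points A, B, C in the order given.
Side lengths²: AB² = 65, AC² = 29, BC² = 40.
Since AB² = 65 < 40 + 29 = 69, the triangle is acute, so the smallest enclosing circle is the circumcircle.
Circumcentre = (-41/34, -21/34), r² = 9425/578.
Diameter = 2r = 2√(9425/578) ≈ 8.08.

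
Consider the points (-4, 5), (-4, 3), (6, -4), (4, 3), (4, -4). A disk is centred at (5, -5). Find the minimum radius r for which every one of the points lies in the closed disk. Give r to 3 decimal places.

The required radius is the distance from (5, -5) to the farthest point.
Squared distances: 181, 145, 2, 65, 2.
Maximum is 181, attained at (-4, 5).
r = √181 ≈ 13.454.

13.454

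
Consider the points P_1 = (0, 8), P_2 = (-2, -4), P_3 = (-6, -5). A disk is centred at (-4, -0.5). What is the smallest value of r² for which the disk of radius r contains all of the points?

The required radius is the distance from (-4, -0.5) to the farthest point.
Squared distances: 88.25, 16.25, 24.25.
Maximum is 88.25, attained at P_1.

88.25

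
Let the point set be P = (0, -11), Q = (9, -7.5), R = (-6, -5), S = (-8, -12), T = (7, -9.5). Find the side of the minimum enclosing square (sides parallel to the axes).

17

The bounding box has width 17 and height 7.
An axis-aligned square enclosing the set must have side ≥ max(width, height).
So the minimum side is max(17, 7) = 17.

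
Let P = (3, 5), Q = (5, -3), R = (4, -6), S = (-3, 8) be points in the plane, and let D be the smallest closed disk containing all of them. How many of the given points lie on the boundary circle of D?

The farthest pair is R–S with squared distance 245. The circle on this segment as diameter has centre (0.5, 1) and r² = 245/4 = 61.25.
Check P: distance² to centre = 22.25 ≤ 61.25, so it lies inside.
All remaining points lie in this disk, and no smaller disk contains both endpoints, so this is the minimum enclosing circle.
The points at distance exactly r from the centre are R, S — 2 points.

2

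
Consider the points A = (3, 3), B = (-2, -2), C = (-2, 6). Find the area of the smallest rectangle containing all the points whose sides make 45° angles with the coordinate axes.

In coordinates u = x + y, v = x − y the rectangle is axis-aligned; the map (x,y)→(u,v) scales areas by 2.
u-values: 6, -4, 4; range = 6 − (-4) = 10.
v-values: 0, 0, -8; range = 0 − (-8) = 8.
Area = (10 × 8) / 2 = 40.

40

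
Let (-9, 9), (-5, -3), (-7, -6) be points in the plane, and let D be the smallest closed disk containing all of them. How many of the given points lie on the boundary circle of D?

2

Call the three points A, B, C in the order given.
Side lengths²: AB² = 160, AC² = 229, BC² = 13.
Since AC² = 229 ≥ 160 + 13 = 173, the angle opposite AC is not acute, so the smallest enclosing circle has AC as diameter.
Centre = midpoint of AC = (-8, 1.5), r² = 229/4 = 57.25.
The points at distance exactly r from the centre are (-9, 9), (-7, -6) — 2 points.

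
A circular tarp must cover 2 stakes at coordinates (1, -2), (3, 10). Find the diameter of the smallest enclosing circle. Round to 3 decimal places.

The smallest circle enclosing two points has them as diameter endpoints.
Centre = midpoint = (2, 4); r² = |(1, -2)−(3, 10)|²/4 = 148/4 = 37.
Diameter = 2r = 2√37 ≈ 12.166.

12.166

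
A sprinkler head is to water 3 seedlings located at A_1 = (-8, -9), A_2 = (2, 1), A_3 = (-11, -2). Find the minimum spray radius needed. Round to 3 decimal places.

Side lengths²: A_1A_2² = 200, A_1A_3² = 58, A_2A_3² = 178.
Since A_1A_2² = 200 < 178 + 58 = 236, the triangle is acute, so the smallest enclosing circle is the circumcircle.
Circumcentre = (-3.9, -3.1), r² = 51.62.
r = √(51.62) ≈ 7.185.

7.185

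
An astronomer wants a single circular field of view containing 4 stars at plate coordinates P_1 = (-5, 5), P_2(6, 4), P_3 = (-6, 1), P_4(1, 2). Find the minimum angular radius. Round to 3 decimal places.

By Welzl's lemma the MEC is supported by two points (diametrically opposite) or three points (on a circumcircle).
The farthest pair is P_2–P_3 with squared distance 153. The circle on this segment as diameter has centre (0, 2.5) and r² = 153/4 = 38.25.
Check P_1: distance² to centre = 31.25 ≤ 38.25, so it lies inside.
All remaining points lie in this disk, and no smaller disk contains both endpoints, so this is the minimum enclosing circle.
r = √(38.25) ≈ 6.185.

6.185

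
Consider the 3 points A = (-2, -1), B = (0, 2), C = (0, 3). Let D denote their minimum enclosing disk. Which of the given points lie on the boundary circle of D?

Side lengths²: AB² = 13, AC² = 20, BC² = 1.
Since AC² = 20 ≥ 13 + 1 = 14, the angle opposite AC is not acute, so the smallest enclosing circle has AC as diameter.
Centre = midpoint of AC = (-1, 1), r² = 20/4 = 5.
The points at distance exactly r from the centre are A, C — 2 points.

A, C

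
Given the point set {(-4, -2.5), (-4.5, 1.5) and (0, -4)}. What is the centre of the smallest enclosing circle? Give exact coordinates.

(-2.25, -1.25)

Call the three points A, B, C in the order given.
Side lengths²: AB² = 16.25, AC² = 18.25, BC² = 50.5.
Since BC² = 50.5 ≥ 18.25 + 16.25 = 34.5, the angle opposite BC is not acute, so the smallest enclosing circle has BC as diameter.
Centre = midpoint of BC = (-2.25, -1.25), r² = 50.5/4 = 12.625.
Centre = (-2.25, -1.25).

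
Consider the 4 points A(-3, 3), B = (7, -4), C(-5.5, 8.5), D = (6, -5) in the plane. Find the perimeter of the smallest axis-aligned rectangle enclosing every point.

52

Width = max x − min x = 7 − (-5.5) = 12.5.
Height = max y − min y = 8.5 − (-5) = 13.5.
Perimeter = 2(12.5 + 13.5) = 52.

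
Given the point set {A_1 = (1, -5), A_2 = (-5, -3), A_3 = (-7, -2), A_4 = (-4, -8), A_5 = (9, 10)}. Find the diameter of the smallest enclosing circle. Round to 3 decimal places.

22.204

The minimum enclosing circle of a finite set is fixed by two of the points (as a diameter) or three (as a circumcircle).
The farthest pair is A_4–A_5 with squared distance 493. The circle on this segment as diameter has centre (2.5, 1) and r² = 493/4 = 123.25.
Check A_1: distance² to centre = 38.25 ≤ 123.25, so it lies inside.
All remaining points lie in this disk, and no smaller disk contains both endpoints, so this is the minimum enclosing circle.
Diameter = 2r = 2√(123.25) ≈ 22.204.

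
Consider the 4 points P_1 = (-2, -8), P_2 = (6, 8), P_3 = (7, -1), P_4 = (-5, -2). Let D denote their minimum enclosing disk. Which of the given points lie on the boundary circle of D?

A smallest enclosing disk is always determined by at most three of the input points on its boundary.
The farthest pair is P_1–P_2 with squared distance 320. The circle on this segment as diameter has centre (2, 0) and r² = 320/4 = 80.
Check P_3: distance² to centre = 26 ≤ 80, so it lies inside.
All remaining points lie in this disk, and no smaller disk contains both endpoints, so this is the minimum enclosing circle.
The points at distance exactly r from the centre are P_1, P_2 — 2 points.

P_1, P_2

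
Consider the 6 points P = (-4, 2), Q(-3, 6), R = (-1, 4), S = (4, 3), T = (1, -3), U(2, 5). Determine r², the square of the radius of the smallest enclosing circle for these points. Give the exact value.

14065/578

The minimum enclosing circle is determined by three boundary points: Q, S, T.
Their circumcentre is (-25/34, 55/34) with r² = 14065/578.
The farthest remaining point U is at distance² 10937/578 ≤ 14065/578.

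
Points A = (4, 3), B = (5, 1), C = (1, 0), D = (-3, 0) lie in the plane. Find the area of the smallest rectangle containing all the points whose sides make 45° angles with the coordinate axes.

35

In coordinates u = x + y, v = x − y the rectangle is axis-aligned; the map (x,y)→(u,v) scales areas by 2.
u-values: 7, 6, 1, -3; range = 7 − (-3) = 10.
v-values: 1, 4, 1, -3; range = 4 − (-3) = 7.
Area = (10 × 7) / 2 = 35.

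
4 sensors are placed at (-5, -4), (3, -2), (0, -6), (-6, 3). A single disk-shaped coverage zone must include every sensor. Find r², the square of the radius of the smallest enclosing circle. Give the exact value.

17225/578

By Welzl's lemma the MEC is supported by two points (diametrically opposite) or three points (on a circumcircle).
The minimum enclosing circle is determined by three boundary points: (3, -2), (0, -6), (-6, 3).
Their circumcentre is (-81/34, -37/34) with r² = 17225/578.
The farthest remaining point (-5, -4) is at distance² 8861/578 ≤ 17225/578.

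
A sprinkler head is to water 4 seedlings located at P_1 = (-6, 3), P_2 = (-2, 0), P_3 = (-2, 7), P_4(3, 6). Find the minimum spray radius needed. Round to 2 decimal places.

4.74

By Welzl's lemma the MEC is supported by two points (diametrically opposite) or three points (on a circumcircle).
The farthest pair is P_1–P_4 with squared distance 90. The circle on this segment as diameter has centre (-1.5, 4.5) and r² = 90/4 = 22.5.
Check P_2: distance² to centre = 20.5 ≤ 22.5, so it lies inside.
All remaining points lie in this disk, and no smaller disk contains both endpoints, so this is the minimum enclosing circle.
r = √(22.5) ≈ 4.74.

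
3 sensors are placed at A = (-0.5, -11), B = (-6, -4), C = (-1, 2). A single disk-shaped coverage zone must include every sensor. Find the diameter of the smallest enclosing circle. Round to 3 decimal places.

Side lengths²: AB² = 79.25, AC² = 169.25, BC² = 61.
Since AC² = 169.25 ≥ 79.25 + 61 = 140.25, the angle opposite AC is not acute, so the smallest enclosing circle has AC as diameter.
Centre = midpoint of AC = (-0.75, -4.5), r² = 169.25/4 = 42.3125.
Diameter = 2r = 2√(42.3125) ≈ 13.010.

13.010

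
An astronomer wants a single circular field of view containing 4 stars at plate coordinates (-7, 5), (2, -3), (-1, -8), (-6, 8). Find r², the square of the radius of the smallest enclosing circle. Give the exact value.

By Welzl's lemma the MEC is supported by two points (diametrically opposite) or three points (on a circumcircle).
The farthest pair is (-1, -8)–(-6, 8) with squared distance 281. The circle on this segment as diameter has centre (-3.5, 0) and r² = 281/4 = 70.25.
Check (-7, 5): distance² to centre = 37.25 ≤ 70.25, so it lies inside.
All remaining points lie in this disk, and no smaller disk contains both endpoints, so this is the minimum enclosing circle.

70.25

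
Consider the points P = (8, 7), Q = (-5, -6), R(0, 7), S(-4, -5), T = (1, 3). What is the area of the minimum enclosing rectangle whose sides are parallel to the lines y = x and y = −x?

104

In coordinates u = x + y, v = x − y the rectangle is axis-aligned; the map (x,y)→(u,v) scales areas by 2.
u-values: 15, -11, 7, -9, 4; range = 15 − (-11) = 26.
v-values: 1, 1, -7, 1, -2; range = 1 − (-7) = 8.
Area = (26 × 8) / 2 = 104.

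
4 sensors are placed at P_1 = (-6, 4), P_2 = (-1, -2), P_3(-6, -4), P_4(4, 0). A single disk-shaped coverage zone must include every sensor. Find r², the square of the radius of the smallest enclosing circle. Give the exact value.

The minimum enclosing circle of a finite set is fixed by two of the points (as a diameter) or three (as a circumcircle).
The minimum enclosing circle is determined by three boundary points: P_1, P_3, P_4.
Their circumcentre is (-1.8, 0) with r² = 33.64.
The farthest remaining point P_2 is at distance² 4.64 ≤ 33.64.

33.64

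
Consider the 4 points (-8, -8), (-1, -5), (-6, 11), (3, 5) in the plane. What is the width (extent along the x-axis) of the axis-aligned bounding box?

max x = 3, min x = -8, so width = 11.

11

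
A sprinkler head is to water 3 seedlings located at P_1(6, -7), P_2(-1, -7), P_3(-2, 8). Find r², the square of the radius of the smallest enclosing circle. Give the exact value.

72.25

Side lengths²: P_1P_2² = 49, P_1P_3² = 289, P_2P_3² = 226.
Since P_1P_3² = 289 ≥ 226 + 49 = 275, the angle opposite P_1P_3 is not acute, so the smallest enclosing circle has P_1P_3 as diameter.
Centre = midpoint of P_1P_3 = (2, 0.5), r² = 289/4 = 72.25.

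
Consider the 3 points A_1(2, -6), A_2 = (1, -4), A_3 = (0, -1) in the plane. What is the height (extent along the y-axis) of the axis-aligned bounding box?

5

max y = -1, min y = -6, so height = 5.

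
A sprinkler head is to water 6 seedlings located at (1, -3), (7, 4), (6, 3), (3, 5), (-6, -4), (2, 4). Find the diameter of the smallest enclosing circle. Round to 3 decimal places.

The farthest pair is (7, 4)–(-6, -4) with squared distance 233. The circle on this segment as diameter has centre (0.5, 0) and r² = 233/4 = 58.25.
Check (1, -3): distance² to centre = 9.25 ≤ 58.25, so it lies inside.
All remaining points lie in this disk, and no smaller disk contains both endpoints, so this is the minimum enclosing circle.
Diameter = 2r = 2√(58.25) ≈ 15.264.

15.264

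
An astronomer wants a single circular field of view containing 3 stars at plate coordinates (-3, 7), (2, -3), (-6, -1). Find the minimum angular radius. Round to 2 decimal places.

5.63

Call the three points A, B, C in the order given.
Side lengths²: AB² = 125, AC² = 73, BC² = 68.
Since AB² = 125 < 73 + 68 = 141, the triangle is acute, so the smallest enclosing circle is the circumcircle.
Circumcentre = (-15/14, 12/7), r² = 6205/196.
r = √(6205/196) ≈ 5.63.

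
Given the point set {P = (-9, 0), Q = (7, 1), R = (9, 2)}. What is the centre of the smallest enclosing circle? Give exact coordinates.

Side lengths²: PQ² = 257, PR² = 328, QR² = 5.
Since PR² = 328 ≥ 257 + 5 = 262, the angle opposite PR is not acute, so the smallest enclosing circle has PR as diameter.
Centre = midpoint of PR = (0, 1), r² = 328/4 = 82.
Centre = (0, 1).

(0, 1)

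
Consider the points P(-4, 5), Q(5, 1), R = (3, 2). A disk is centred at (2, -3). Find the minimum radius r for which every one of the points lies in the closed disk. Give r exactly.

The required radius is the distance from (2, -3) to the farthest point.
Squared distances: 100, 25, 26.
Maximum is 100, attained at P.
r = √100 = 10.

10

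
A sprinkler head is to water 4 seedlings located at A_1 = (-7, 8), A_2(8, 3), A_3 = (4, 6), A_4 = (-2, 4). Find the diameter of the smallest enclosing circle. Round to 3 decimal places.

By Welzl's lemma the MEC is supported by two points (diametrically opposite) or three points (on a circumcircle).
The farthest pair is A_1–A_2 with squared distance 250. The circle on this segment as diameter has centre (0.5, 5.5) and r² = 250/4 = 62.5.
Check A_3: distance² to centre = 12.5 ≤ 62.5, so it lies inside.
All remaining points lie in this disk, and no smaller disk contains both endpoints, so this is the minimum enclosing circle.
Diameter = 2r = 2√(62.5) ≈ 15.811.

15.811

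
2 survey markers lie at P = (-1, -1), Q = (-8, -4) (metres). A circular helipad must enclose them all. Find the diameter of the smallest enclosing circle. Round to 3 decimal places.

The smallest circle enclosing two points has them as diameter endpoints.
Centre = midpoint = (-4.5, -2.5); r² = |PQ|²/4 = 58/4 = 14.5.
Diameter = 2r = 2√(14.5) ≈ 7.616.

7.616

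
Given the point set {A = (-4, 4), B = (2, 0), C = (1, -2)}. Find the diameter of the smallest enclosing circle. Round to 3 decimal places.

7.810

Side lengths²: AB² = 52, AC² = 61, BC² = 5.
Since AC² = 61 ≥ 52 + 5 = 57, the angle opposite AC is not acute, so the smallest enclosing circle has AC as diameter.
Centre = midpoint of AC = (-1.5, 1), r² = 61/4 = 15.25.
Diameter = 2r = 2√(15.25) ≈ 7.810.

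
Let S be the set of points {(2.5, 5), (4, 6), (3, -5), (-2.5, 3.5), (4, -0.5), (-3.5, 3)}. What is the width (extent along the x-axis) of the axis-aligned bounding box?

max x = 4, min x = -3.5, so width = 7.5.

7.5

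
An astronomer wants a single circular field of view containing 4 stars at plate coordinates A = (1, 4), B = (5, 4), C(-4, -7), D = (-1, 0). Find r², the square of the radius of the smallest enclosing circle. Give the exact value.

50.5

By Welzl's lemma the MEC is supported by two points (diametrically opposite) or three points (on a circumcircle).
The farthest pair is B–C with squared distance 202. The circle on this segment as diameter has centre (0.5, -1.5) and r² = 202/4 = 50.5.
Check A: distance² to centre = 30.5 ≤ 50.5, so it lies inside.
All remaining points lie in this disk, and no smaller disk contains both endpoints, so this is the minimum enclosing circle.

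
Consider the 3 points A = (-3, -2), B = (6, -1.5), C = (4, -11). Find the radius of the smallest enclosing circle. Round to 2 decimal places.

5.90

Side lengths²: AB² = 81.25, AC² = 130, BC² = 94.25.
Since AC² = 130 < 94.25 + 81.25 = 175.5, the triangle is acute, so the smallest enclosing circle is the circumcircle.
Circumcentre = (89/52, -289/52), r² = 3625/104.
r = √(3625/104) ≈ 5.90.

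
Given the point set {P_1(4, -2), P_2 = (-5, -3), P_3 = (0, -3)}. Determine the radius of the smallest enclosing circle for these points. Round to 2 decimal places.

4.53

Side lengths²: P_1P_2² = 82, P_1P_3² = 17, P_2P_3² = 25.
Since P_1P_2² = 82 ≥ 25 + 17 = 42, the angle opposite P_1P_2 is not acute, so the smallest enclosing circle has P_1P_2 as diameter.
Centre = midpoint of P_1P_2 = (-0.5, -2.5), r² = 82/4 = 20.5.
r = √(20.5) ≈ 4.53.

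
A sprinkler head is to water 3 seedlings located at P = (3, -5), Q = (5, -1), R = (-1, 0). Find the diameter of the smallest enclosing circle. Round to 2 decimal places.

6.70

Side lengths²: PQ² = 20, PR² = 41, QR² = 37.
Since PR² = 41 < 37 + 20 = 57, the triangle is acute, so the smallest enclosing circle is the circumcircle.
Circumcentre = (23/13, -49/26), r² = 7585/676.
Diameter = 2r = 2√(7585/676) ≈ 6.70.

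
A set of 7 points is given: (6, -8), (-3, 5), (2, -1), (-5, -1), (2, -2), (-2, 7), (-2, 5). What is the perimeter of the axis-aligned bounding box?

Width = max x − min x = 6 − (-5) = 11.
Height = max y − min y = 7 − (-8) = 15.
Perimeter = 2(11 + 15) = 52.

52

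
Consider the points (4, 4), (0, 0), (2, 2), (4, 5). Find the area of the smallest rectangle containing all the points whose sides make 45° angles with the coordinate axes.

4.5

In coordinates u = x + y, v = x − y the rectangle is axis-aligned; the map (x,y)→(u,v) scales areas by 2.
u-values: 8, 0, 4, 9; range = 9 − 0 = 9.
v-values: 0, 0, 0, -1; range = 0 − (-1) = 1.
Area = (9 × 1) / 2 = 4.5.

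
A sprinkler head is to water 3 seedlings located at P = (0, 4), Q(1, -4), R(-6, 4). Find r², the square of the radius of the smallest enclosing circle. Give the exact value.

Side lengths²: PQ² = 65, PR² = 36, QR² = 113.
Since QR² = 113 ≥ 65 + 36 = 101, the angle opposite QR is not acute, so the smallest enclosing circle has QR as diameter.
Centre = midpoint of QR = (-2.5, 0), r² = 113/4 = 28.25.

28.25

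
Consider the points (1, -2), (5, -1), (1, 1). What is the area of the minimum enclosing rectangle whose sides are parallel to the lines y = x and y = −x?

In coordinates u = x + y, v = x − y the rectangle is axis-aligned; the map (x,y)→(u,v) scales areas by 2.
u-values: -1, 4, 2; range = 4 − (-1) = 5.
v-values: 3, 6, 0; range = 6 − 0 = 6.
Area = (5 × 6) / 2 = 15.

15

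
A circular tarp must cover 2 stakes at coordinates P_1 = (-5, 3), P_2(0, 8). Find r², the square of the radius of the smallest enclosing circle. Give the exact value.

The smallest circle enclosing two points has them as diameter endpoints.
Centre = midpoint = (-2.5, 5.5); r² = |P_1P_2|²/4 = 50/4 = 12.5.

12.5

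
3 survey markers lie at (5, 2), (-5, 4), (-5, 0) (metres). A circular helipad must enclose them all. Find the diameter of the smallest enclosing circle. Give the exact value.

Call the three points A, B, C in the order given.
Side lengths²: AB² = 104, AC² = 104, BC² = 16.
Since AC² = 104 < 104 + 16 = 120, the triangle is acute, so the smallest enclosing circle is the circumcircle.
Circumcentre = (-0.2, 2), r² = 27.04.
Diameter = 2r = 2√(27.04) = 10.4.

10.4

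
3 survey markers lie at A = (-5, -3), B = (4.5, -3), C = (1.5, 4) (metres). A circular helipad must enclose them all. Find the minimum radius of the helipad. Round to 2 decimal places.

5.20

Side lengths²: AB² = 90.25, AC² = 91.25, BC² = 58.
Since AC² = 91.25 < 90.25 + 58 = 148.25, the triangle is acute, so the smallest enclosing circle is the circumcircle.
Circumcentre = (-0.25, -25/28), r² = 10585/392.
r = √(10585/392) ≈ 5.20.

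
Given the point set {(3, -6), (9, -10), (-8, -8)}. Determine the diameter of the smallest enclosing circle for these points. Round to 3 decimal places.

Call the three points A, B, C in the order given.
Side lengths²: AB² = 52, AC² = 125, BC² = 293.
Since BC² = 293 ≥ 125 + 52 = 177, the angle opposite BC is not acute, so the smallest enclosing circle has BC as diameter.
Centre = midpoint of BC = (0.5, -9), r² = 293/4 = 73.25.
Diameter = 2r = 2√(73.25) ≈ 17.117.

17.117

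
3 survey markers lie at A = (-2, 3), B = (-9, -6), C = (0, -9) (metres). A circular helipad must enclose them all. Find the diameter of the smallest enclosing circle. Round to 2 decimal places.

12.90

Side lengths²: AB² = 130, AC² = 148, BC² = 90.
Since AC² = 148 < 130 + 90 = 220, the triangle is acute, so the smallest enclosing circle is the circumcircle.
Circumcentre = (-53/17, -57/17), r² = 12025/289.
Diameter = 2r = 2√(12025/289) ≈ 12.90.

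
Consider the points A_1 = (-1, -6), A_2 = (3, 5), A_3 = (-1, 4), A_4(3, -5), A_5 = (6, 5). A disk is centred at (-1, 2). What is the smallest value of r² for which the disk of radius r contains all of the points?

65

The required radius is the distance from (-1, 2) to the farthest point.
Squared distances: 64, 25, 4, 65, 58.
Maximum is 65, attained at A_4.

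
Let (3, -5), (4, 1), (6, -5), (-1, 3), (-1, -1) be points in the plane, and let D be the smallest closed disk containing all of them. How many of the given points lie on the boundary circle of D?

A smallest enclosing disk is always determined by at most three of the input points on its boundary.
The farthest pair is (6, -5)–(-1, 3) with squared distance 113. The circle on this segment as diameter has centre (2.5, -1) and r² = 113/4 = 28.25.
Check (3, -5): distance² to centre = 16.25 ≤ 28.25, so it lies inside.
All remaining points lie in this disk, and no smaller disk contains both endpoints, so this is the minimum enclosing circle.
The points at distance exactly r from the centre are (6, -5), (-1, 3) — 2 points.

2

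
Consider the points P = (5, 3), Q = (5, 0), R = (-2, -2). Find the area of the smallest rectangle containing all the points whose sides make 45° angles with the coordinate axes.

30

In coordinates u = x + y, v = x − y the rectangle is axis-aligned; the map (x,y)→(u,v) scales areas by 2.
u-values: 8, 5, -4; range = 8 − (-4) = 12.
v-values: 2, 5, 0; range = 5 − 0 = 5.
Area = (12 × 5) / 2 = 30.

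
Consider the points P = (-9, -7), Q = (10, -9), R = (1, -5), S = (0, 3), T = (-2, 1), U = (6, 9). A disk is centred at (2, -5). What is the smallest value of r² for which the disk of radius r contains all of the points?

The required radius is the distance from (2, -5) to the farthest point.
Squared distances: 125, 80, 1, 68, 52, 212.
Maximum is 212, attained at U.

212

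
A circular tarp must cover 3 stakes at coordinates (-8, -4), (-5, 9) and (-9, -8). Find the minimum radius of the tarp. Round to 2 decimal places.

8.73

Call the three points A, B, C in the order given.
Side lengths²: AB² = 178, AC² = 17, BC² = 305.
Since BC² = 305 ≥ 178 + 17 = 195, the angle opposite BC is not acute, so the smallest enclosing circle has BC as diameter.
Centre = midpoint of BC = (-7, 0.5), r² = 305/4 = 76.25.
r = √(76.25) ≈ 8.73.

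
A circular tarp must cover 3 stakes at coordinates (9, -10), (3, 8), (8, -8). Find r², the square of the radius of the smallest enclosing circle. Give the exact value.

Call the three points A, B, C in the order given.
Side lengths²: AB² = 360, AC² = 5, BC² = 281.
Since AB² = 360 ≥ 281 + 5 = 286, the angle opposite AB is not acute, so the smallest enclosing circle has AB as diameter.
Centre = midpoint of AB = (6, -1), r² = 360/4 = 90.

90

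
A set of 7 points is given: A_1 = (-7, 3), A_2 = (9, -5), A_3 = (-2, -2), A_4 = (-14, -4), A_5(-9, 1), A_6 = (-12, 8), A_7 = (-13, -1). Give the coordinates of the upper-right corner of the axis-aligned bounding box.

(9, 8)

x-range [-14, 9], y-range [-5, 8].
The upper-right corner is (9, 8).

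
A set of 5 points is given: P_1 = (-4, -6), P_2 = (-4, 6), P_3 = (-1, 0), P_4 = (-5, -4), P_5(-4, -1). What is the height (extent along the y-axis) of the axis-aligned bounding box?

max y = 6, min y = -6, so height = 12.

12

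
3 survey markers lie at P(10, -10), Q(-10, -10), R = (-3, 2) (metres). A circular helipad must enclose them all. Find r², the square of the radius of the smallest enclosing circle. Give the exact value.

Side lengths²: PQ² = 400, PR² = 313, QR² = 193.
Since PQ² = 400 < 313 + 193 = 506, the triangle is acute, so the smallest enclosing circle is the circumcircle.
Circumcentre = (0, -187/24), r² = 60409/576.

60409/576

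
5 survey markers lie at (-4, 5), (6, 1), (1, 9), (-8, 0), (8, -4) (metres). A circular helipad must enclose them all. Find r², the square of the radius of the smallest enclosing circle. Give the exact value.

74.12

The minimum enclosing circle of a finite set is fixed by two of the points (as a diameter) or three (as a circumcircle).
The minimum enclosing circle is determined by three boundary points: (1, 9), (-8, 0), (8, -4).
Their circumcentre is (0.6, 0.4) with r² = 74.12.
The farthest remaining point (-4, 5) is at distance² 42.32 ≤ 74.12.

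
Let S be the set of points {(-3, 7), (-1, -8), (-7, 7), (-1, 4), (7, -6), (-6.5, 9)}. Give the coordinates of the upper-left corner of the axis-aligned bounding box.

x-range [-7, 7], y-range [-8, 9].
The upper-left corner is (-7, 9).

(-7, 9)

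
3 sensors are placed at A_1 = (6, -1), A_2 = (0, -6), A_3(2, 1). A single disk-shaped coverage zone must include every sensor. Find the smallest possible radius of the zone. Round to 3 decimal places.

Side lengths²: A_1A_2² = 61, A_1A_3² = 20, A_2A_3² = 53.
Since A_1A_2² = 61 < 53 + 20 = 73, the triangle is acute, so the smallest enclosing circle is the circumcircle.
Circumcentre = (2.53125, -2.9375), r² = 15.7861328125.
r = √(15.7861328125) ≈ 3.973.

3.973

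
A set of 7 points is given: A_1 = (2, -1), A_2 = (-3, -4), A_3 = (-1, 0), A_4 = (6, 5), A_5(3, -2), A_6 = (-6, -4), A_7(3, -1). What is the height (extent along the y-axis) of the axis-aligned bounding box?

max y = 5, min y = -4, so height = 9.

9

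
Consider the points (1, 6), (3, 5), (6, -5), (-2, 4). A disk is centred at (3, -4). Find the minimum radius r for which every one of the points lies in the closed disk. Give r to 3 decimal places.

10.198

The required radius is the distance from (3, -4) to the farthest point.
Squared distances: 104, 81, 10, 89.
Maximum is 104, attained at (1, 6).
r = √104 ≈ 10.198.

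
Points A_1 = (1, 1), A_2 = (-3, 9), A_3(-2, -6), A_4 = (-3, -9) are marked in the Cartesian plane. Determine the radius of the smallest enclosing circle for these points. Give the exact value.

The farthest pair is A_2–A_4 with squared distance 324. The circle on this segment as diameter has centre (-3, 0) and r² = 324/4 = 81.
Check A_1: distance² to centre = 17 ≤ 81, so it lies inside.
All remaining points lie in this disk, and no smaller disk contains both endpoints, so this is the minimum enclosing circle.
r = √81 = 9.

9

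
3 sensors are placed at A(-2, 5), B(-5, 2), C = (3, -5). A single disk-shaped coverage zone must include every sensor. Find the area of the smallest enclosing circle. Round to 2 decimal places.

Side lengths²: AB² = 18, AC² = 125, BC² = 113.
Since AC² = 125 < 113 + 18 = 131, the triangle is acute, so the smallest enclosing circle is the circumcircle.
Circumcentre = (1/6, -1/6), r² = 565/18.
Area = π·r² = π·565/18 ≈ 98.61.

98.61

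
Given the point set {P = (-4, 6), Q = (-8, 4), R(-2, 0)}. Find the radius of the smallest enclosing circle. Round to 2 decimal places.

Side lengths²: PQ² = 20, PR² = 40, QR² = 52.
Since QR² = 52 < 40 + 20 = 60, the triangle is acute, so the smallest enclosing circle is the circumcircle.
Circumcentre = (-33/7, 17/7), r² = 650/49.
r = √(650/49) ≈ 3.64.

3.64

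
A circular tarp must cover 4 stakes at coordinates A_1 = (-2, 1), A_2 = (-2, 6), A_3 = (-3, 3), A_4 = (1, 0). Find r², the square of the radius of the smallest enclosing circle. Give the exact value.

The farthest pair is A_2–A_4 with squared distance 45. The circle on this segment as diameter has centre (-0.5, 3) and r² = 45/4 = 11.25.
Check A_1: distance² to centre = 6.25 ≤ 11.25, so it lies inside.
All remaining points lie in this disk, and no smaller disk contains both endpoints, so this is the minimum enclosing circle.

11.25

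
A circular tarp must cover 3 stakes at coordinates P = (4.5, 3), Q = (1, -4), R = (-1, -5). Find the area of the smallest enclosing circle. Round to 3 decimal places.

74.024

Side lengths²: PQ² = 61.25, PR² = 94.25, QR² = 5.
Since PR² = 94.25 ≥ 61.25 + 5 = 66.25, the angle opposite PR is not acute, so the smallest enclosing circle has PR as diameter.
Centre = midpoint of PR = (1.75, -1), r² = 94.25/4 = 23.5625.
Area = π·r² = π·23.5625 ≈ 74.024.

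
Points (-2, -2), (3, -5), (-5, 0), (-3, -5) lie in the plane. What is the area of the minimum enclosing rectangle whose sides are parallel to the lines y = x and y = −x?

39

In coordinates u = x + y, v = x − y the rectangle is axis-aligned; the map (x,y)→(u,v) scales areas by 2.
u-values: -4, -2, -5, -8; range = -2 − (-8) = 6.
v-values: 0, 8, -5, 2; range = 8 − (-5) = 13.
Area = (6 × 13) / 2 = 39.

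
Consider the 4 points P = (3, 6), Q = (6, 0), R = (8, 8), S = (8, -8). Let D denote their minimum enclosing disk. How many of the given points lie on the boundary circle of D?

By Welzl's lemma the MEC is supported by two points (diametrically opposite) or three points (on a circumcircle).
The farthest pair is R–S with squared distance 256. The circle on this segment as diameter has centre (8, 0) and r² = 256/4 = 64.
Check P: distance² to centre = 61 ≤ 64, so it lies inside.
All remaining points lie in this disk, and no smaller disk contains both endpoints, so this is the minimum enclosing circle.
The points at distance exactly r from the centre are R, S — 2 points.

2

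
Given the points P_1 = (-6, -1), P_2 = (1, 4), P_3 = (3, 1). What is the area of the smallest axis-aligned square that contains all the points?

81

The bounding box has width 9 and height 5.
An axis-aligned square enclosing the set must have side ≥ max(width, height).
So the minimum side is max(9, 5) = 9.
Area = 9² = 81.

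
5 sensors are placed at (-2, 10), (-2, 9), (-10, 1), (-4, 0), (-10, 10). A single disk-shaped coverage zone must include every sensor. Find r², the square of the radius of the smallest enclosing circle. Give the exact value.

36.25

The farthest pair is (-2, 10)–(-10, 1) with squared distance 145. The circle on this segment as diameter has centre (-6, 5.5) and r² = 145/4 = 36.25.
Check (-2, 9): distance² to centre = 28.25 ≤ 36.25, so it lies inside.
All remaining points lie in this disk, and no smaller disk contains both endpoints, so this is the minimum enclosing circle.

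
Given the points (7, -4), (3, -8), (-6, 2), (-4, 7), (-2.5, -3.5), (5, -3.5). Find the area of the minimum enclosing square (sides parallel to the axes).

225

The bounding box has width 13 and height 15.
An axis-aligned square enclosing the set must have side ≥ max(width, height).
So the minimum side is max(13, 15) = 15.
Area = 15² = 225.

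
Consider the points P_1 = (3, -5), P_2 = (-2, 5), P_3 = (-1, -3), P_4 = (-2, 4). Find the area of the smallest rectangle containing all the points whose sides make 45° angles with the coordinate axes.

In coordinates u = x + y, v = x − y the rectangle is axis-aligned; the map (x,y)→(u,v) scales areas by 2.
u-values: -2, 3, -4, 2; range = 3 − (-4) = 7.
v-values: 8, -7, 2, -6; range = 8 − (-7) = 15.
Area = (7 × 15) / 2 = 52.5.

52.5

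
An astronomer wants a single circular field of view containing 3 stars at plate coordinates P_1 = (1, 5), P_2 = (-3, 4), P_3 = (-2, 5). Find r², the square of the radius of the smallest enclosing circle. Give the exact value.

Side lengths²: P_1P_2² = 17, P_1P_3² = 9, P_2P_3² = 2.
Since P_1P_2² = 17 ≥ 9 + 2 = 11, the angle opposite P_1P_2 is not acute, so the smallest enclosing circle has P_1P_2 as diameter.
Centre = midpoint of P_1P_2 = (-1, 4.5), r² = 17/4 = 4.25.

4.25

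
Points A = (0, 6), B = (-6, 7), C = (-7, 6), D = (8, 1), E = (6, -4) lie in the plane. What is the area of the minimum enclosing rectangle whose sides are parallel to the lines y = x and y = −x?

115

In coordinates u = x + y, v = x − y the rectangle is axis-aligned; the map (x,y)→(u,v) scales areas by 2.
u-values: 6, 1, -1, 9, 2; range = 9 − (-1) = 10.
v-values: -6, -13, -13, 7, 10; range = 10 − (-13) = 23.
Area = (10 × 23) / 2 = 115.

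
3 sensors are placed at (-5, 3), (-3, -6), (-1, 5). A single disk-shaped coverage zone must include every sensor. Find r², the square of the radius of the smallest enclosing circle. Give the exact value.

Call the three points A, B, C in the order given.
Side lengths²: AB² = 85, AC² = 20, BC² = 125.
Since BC² = 125 ≥ 85 + 20 = 105, the angle opposite BC is not acute, so the smallest enclosing circle has BC as diameter.
Centre = midpoint of BC = (-2, -0.5), r² = 125/4 = 31.25.

31.25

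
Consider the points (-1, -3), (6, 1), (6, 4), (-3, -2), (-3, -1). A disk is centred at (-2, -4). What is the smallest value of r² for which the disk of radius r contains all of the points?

128

The required radius is the distance from (-2, -4) to the farthest point.
Squared distances: 2, 89, 128, 5, 10.
Maximum is 128, attained at (6, 4).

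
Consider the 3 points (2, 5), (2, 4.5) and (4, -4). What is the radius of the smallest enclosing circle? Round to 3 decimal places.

4.610

Call the three points A, B, C in the order given.
Side lengths²: AB² = 0.25, AC² = 85, BC² = 76.25.
Since AC² = 85 ≥ 76.25 + 0.25 = 76.5, the angle opposite AC is not acute, so the smallest enclosing circle has AC as diameter.
Centre = midpoint of AC = (3, 0.5), r² = 85/4 = 21.25.
r = √(21.25) ≈ 4.610.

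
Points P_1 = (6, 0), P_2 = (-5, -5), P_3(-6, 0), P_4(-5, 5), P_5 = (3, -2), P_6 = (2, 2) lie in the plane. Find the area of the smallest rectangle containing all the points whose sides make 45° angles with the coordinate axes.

128

In coordinates u = x + y, v = x − y the rectangle is axis-aligned; the map (x,y)→(u,v) scales areas by 2.
u-values: 6, -10, -6, 0, 1, 4; range = 6 − (-10) = 16.
v-values: 6, 0, -6, -10, 5, 0; range = 6 − (-10) = 16.
Area = (16 × 16) / 2 = 128.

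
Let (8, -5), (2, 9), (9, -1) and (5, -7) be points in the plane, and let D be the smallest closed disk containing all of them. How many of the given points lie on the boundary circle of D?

A smallest enclosing disk is always determined by at most three of the input points on its boundary.
The farthest pair is (2, 9)–(5, -7) with squared distance 265. The circle on this segment as diameter has centre (3.5, 1) and r² = 265/4 = 66.25.
Check (8, -5): distance² to centre = 56.25 ≤ 66.25, so it lies inside.
All remaining points lie in this disk, and no smaller disk contains both endpoints, so this is the minimum enclosing circle.
The points at distance exactly r from the centre are (2, 9), (5, -7) — 2 points.

2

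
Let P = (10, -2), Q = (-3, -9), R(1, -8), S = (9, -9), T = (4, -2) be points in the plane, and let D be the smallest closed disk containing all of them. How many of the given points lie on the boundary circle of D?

2

By Welzl's lemma the MEC is supported by two points (diametrically opposite) or three points (on a circumcircle).
The farthest pair is P–Q with squared distance 218. The circle on this segment as diameter has centre (3.5, -5.5) and r² = 218/4 = 54.5.
Check R: distance² to centre = 12.5 ≤ 54.5, so it lies inside.
All remaining points lie in this disk, and no smaller disk contains both endpoints, so this is the minimum enclosing circle.
The points at distance exactly r from the centre are P, Q — 2 points.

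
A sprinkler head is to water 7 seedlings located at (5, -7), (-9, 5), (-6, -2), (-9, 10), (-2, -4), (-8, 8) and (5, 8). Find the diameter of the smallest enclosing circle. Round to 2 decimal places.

22.02

The farthest pair is (5, -7)–(-9, 10) with squared distance 485. The circle on this segment as diameter has centre (-2, 1.5) and r² = 485/4 = 121.25.
Check (-9, 5): distance² to centre = 61.25 ≤ 121.25, so it lies inside.
All remaining points lie in this disk, and no smaller disk contains both endpoints, so this is the minimum enclosing circle.
Diameter = 2r = 2√(121.25) ≈ 22.02.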